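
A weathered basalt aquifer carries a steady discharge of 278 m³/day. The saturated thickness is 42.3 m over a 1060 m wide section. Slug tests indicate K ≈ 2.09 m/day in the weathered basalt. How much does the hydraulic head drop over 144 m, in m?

Cross-sectional area A = 1060 × 42.3 = 44838 m².
From Q = K·A·i, i = Q / (K·A) = 278 / (2.090 × 44838) = 0.002967.
Head loss Δh = i · L = 0.002967 × 144 = 0.4272 m.

0.427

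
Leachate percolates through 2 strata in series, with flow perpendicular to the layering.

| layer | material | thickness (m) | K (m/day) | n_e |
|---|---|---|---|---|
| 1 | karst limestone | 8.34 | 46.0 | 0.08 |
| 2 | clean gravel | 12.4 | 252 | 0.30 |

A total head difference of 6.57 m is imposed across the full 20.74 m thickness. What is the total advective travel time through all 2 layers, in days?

With flow normal to the layers, continuity requires the same specific discharge q through every layer.
Σ(b_i/K_i) = 8.34/46.0 + 12.4/252 = 0.2305 d.
q = Δh / Σ(b_i/K_i) = 6.57 / 0.2305 = 28.50 m/day.
In each layer the seepage velocity is v_i = q/n_i, so the layer transit time is t_i = b_i·n_i / q:
  layer 1 (karst limestone): t_1 = 8.34 × 0.08 / 28.50 = 0.02341 d
  layer 2 (clean gravel): t_2 = 12.4 × 0.30 / 28.50 = 0.1305 d
Total t = Σ t_i = 0.1539 days.

0.154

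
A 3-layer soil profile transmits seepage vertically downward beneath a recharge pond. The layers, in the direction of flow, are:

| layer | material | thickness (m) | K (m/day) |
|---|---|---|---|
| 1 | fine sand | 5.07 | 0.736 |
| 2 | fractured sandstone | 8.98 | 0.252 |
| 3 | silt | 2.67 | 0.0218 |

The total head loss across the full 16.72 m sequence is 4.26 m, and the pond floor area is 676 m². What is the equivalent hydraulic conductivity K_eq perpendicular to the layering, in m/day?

Flow is perpendicular to layering, so the layers act in series and the equivalent K is the thickness-weighted harmonic mean.
Total thickness L = 5.07 + 8.98 + 2.67 = 16.72 m.
Σ(b_i/K_i) = 5.07/0.736 + 8.98/0.252 + 2.67/0.0218 = 165.0 d.
K_eq = L / Σ(b_i/K_i) = 16.72 / 165.0 = 0.1013 m/day.

0.101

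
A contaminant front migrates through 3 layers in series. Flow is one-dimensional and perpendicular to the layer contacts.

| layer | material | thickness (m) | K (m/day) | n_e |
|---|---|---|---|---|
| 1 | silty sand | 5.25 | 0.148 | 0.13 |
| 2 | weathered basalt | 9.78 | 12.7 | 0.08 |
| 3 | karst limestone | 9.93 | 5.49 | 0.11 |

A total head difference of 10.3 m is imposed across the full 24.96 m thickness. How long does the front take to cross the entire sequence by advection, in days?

With flow normal to the layers, continuity requires the same specific discharge q through every layer.
Σ(b_i/K_i) = 5.25/0.148 + 9.78/12.7 + 9.93/5.49 = 38.05 d.
q = Δh / Σ(b_i/K_i) = 10.3 / 38.05 = 0.2707 m/day.
In each layer the seepage velocity is v_i = q/n_i, so the layer transit time is t_i = b_i·n_i / q:
  layer 1 (silty sand): t_1 = 5.25 × 0.13 / 0.2707 = 2.521 d
  layer 2 (weathered basalt): t_2 = 9.78 × 0.08 / 0.2707 = 2.890 d
  layer 3 (karst limestone): t_3 = 9.93 × 0.11 / 0.2707 = 4.035 d
Total t = Σ t_i = 9.447 days.

9.45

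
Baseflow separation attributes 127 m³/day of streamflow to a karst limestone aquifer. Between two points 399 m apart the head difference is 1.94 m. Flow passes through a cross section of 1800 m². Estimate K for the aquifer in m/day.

Hydraulic gradient i = Δh / L = 1.94 / 399 = 0.004862.
From Q = K·A·i, K = Q / (A·i) = 127 / (1800 × 0.004862) = 14.51 m/day.

14.5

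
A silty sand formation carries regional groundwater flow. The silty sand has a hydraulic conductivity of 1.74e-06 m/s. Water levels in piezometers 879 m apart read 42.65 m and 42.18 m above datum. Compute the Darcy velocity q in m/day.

Convert K: 1.74e-06 m/s × 86400 = 0.1503 m/day.
Hydraulic gradient i = (42.65 − 42.18) / 879 = 0.47 / 879 = 0.0005347.
Specific discharge q = K · i = 0.1503 × 0.0005347 = 8.038e-05 m/day.

8.04e-05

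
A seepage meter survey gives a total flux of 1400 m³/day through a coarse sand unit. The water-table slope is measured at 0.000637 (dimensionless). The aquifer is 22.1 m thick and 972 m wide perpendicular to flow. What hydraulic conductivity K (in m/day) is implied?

102

Cross-sectional area A = 972 × 22.1 = 21481 m².
Hydraulic gradient i = 0.000637.
From Q = K·A·i, K = Q / (A·i) = 1400 / (21481 × 0.0006370) = 102.3 m/day.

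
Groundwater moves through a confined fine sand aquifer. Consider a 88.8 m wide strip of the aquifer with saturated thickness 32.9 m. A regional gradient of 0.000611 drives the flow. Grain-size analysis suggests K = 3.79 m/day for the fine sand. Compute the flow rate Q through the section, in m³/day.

6.77

Cross-sectional area A = 88.8 × 32.9 = 2922 m².
Hydraulic gradient i = 0.000611.
Darcy's law: Q = K · A · i = 3.790 × 2922 × 0.0006110 = 6.765 m³/day.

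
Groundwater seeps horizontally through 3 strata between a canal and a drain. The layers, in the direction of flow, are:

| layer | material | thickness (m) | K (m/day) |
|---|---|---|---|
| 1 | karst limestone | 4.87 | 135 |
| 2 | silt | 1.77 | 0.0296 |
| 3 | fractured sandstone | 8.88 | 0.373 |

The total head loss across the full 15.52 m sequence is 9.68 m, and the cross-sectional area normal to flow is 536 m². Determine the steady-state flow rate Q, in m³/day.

62.0

Flow is perpendicular to layering, so the layers act in series and the equivalent K is the thickness-weighted harmonic mean.
Total thickness L = 4.87 + 1.77 + 8.88 = 15.52 m.
Σ(b_i/K_i) = 4.87/135 + 1.77/0.0296 + 8.88/0.373 = 83.64 d.
K_eq = L / Σ(b_i/K_i) = 15.52 / 83.64 = 0.1856 m/day.
Q = K_eq · A · (Δh/L) = 0.1856 × 536 × (9.68/15.52) = 62.03 m³/day.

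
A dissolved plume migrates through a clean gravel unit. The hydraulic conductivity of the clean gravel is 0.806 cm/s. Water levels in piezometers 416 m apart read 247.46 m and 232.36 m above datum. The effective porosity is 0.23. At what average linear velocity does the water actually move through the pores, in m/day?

110

Convert K: 0.806 cm/s × 864 = 696.4 m/day.
Hydraulic gradient i = (247.46 − 232.36) / 416 = 15.1 / 416 = 0.03630.
Darcy flux q = K · i = 696.4 × 0.03630 = 25.28 m/day.
Seepage velocity v = q / n_e = 25.28 / 0.23 = 109.9 m/day.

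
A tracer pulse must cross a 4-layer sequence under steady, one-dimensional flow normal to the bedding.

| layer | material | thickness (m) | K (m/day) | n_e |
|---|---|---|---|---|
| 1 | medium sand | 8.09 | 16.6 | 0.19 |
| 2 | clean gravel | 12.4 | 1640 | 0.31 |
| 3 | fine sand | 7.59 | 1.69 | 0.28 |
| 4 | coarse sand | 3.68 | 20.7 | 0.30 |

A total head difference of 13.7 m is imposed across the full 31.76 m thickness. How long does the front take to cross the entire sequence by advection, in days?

With flow normal to the layers, continuity requires the same specific discharge q through every layer.
Σ(b_i/K_i) = 8.09/16.6 + 12.4/1640 + 7.59/1.69 + 3.68/20.7 = 5.164 d.
q = Δh / Σ(b_i/K_i) = 13.7 / 5.164 = 2.653 m/day.
In each layer the seepage velocity is v_i = q/n_i, so the layer transit time is t_i = b_i·n_i / q:
  layer 1 (medium sand): t_1 = 8.09 × 0.19 / 2.653 = 0.5794 d
  layer 2 (clean gravel): t_2 = 12.4 × 0.31 / 2.653 = 1.449 d
  layer 3 (fine sand): t_3 = 7.59 × 0.28 / 2.653 = 0.8010 d
  layer 4 (coarse sand): t_4 = 3.68 × 0.30 / 2.653 = 0.4161 d
Total t = Σ t_i = 3.245 days.

3.25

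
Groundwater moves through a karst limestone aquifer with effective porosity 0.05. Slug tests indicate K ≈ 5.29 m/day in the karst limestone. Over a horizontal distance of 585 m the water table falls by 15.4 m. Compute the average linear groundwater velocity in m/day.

Hydraulic gradient i = Δh / L = 15.4 / 585 = 0.02632.
Darcy flux q = K · i = 5.290 × 0.02632 = 0.1393 m/day.
Seepage velocity v = q / n_e = 0.1393 / 0.05 = 2.785 m/day.

2.79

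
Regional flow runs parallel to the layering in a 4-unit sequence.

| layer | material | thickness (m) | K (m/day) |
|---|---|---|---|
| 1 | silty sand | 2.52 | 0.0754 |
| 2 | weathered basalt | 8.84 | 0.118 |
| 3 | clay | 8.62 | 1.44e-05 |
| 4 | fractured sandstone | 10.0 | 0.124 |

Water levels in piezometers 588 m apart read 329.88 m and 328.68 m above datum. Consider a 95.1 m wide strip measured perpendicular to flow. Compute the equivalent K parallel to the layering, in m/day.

0.0825

Flow is parallel to layering, so each bed carries its own Darcy discharge and the transmissivities add.
Σ(K_i·b_i) = 0.0754×2.52 + 0.118×8.84 + 1.44e-05×8.62 + 0.124×10.0 = 2.473 m²/day.
Total thickness b = 29.98 m, so K_eq = Σ(K_i·b_i)/b = 0.08250 m/day.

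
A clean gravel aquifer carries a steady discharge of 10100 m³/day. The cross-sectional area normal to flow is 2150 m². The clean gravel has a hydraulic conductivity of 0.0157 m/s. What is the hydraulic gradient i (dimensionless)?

Convert K: 0.0157 m/s × 86400 = 1356 m/day.
From Q = K·A·i, i = Q / (K·A) = 10100 / (1356 × 2150) = 0.003463.

0.00346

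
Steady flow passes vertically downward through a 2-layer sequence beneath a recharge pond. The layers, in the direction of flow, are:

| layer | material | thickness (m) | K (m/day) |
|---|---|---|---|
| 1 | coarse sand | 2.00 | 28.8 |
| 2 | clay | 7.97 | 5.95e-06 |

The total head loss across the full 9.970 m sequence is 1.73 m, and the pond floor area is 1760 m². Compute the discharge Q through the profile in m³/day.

Flow is perpendicular to layering, so the layers act in series and the equivalent K is the thickness-weighted harmonic mean.
Total thickness L = 2.00 + 7.97 = 9.970 m.
Σ(b_i/K_i) = 2.00/28.8 + 7.97/5.95e-06 = 1.339e+06 d.
K_eq = L / Σ(b_i/K_i) = 9.970 / 1.339e+06 = 7.443e-06 m/day.
Q = K_eq · A · (Δh/L) = 7.443e-06 × 1760 × (1.73/9.970) = 0.002273 m³/day.

0.00227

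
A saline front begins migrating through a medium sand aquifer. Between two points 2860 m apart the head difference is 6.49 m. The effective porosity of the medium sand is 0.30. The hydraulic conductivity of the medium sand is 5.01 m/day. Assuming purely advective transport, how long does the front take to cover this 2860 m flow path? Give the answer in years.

Hydraulic gradient i = Δh / L = 6.49 / 2860 = 0.002269.
Darcy flux q = K · i = 5.010 × 0.002269 = 0.01137 m/day.
Seepage velocity v = q / n_e = 0.01137 / 0.30 = 0.03790 m/day.
Travel time t = L / v = 2860 / 0.03790 = 75469 days = 206.6 years.

207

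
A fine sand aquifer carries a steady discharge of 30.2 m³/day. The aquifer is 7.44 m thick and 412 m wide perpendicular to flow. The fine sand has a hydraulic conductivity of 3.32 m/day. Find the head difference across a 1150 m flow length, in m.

3.41

Cross-sectional area A = 412 × 7.44 = 3065 m².
From Q = K·A·i, i = Q / (K·A) = 30.2 / (3.320 × 3065) = 0.002968.
Head loss Δh = i · L = 0.002968 × 1150 = 3.413 m.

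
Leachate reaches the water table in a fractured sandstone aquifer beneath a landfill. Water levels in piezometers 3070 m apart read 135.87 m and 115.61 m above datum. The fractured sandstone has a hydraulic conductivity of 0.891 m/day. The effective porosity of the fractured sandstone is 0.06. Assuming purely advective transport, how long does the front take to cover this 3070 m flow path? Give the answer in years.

85.8

Hydraulic gradient i = (135.87 − 115.61) / 3070 = 20.26 / 3070 = 0.006599.
Darcy flux q = K · i = 0.8910 × 0.006599 = 0.005880 m/day.
Seepage velocity v = q / n_e = 0.005880 / 0.06 = 0.09800 m/day.
Travel time t = L / v = 3070 / 0.09800 = 31326 days = 85.77 years.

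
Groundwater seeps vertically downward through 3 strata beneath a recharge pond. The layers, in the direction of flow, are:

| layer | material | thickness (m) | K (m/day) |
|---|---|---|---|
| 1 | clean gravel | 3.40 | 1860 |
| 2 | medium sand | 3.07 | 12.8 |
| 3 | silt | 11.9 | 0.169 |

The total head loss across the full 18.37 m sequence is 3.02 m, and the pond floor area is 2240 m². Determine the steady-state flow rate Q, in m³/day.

Flow is perpendicular to layering, so the layers act in series and the equivalent K is the thickness-weighted harmonic mean.
Total thickness L = 3.40 + 3.07 + 11.9 = 18.37 m.
Σ(b_i/K_i) = 3.40/1860 + 3.07/12.8 + 11.9/0.169 = 70.66 d.
K_eq = L / Σ(b_i/K_i) = 18.37 / 70.66 = 0.2600 m/day.
Q = K_eq · A · (Δh/L) = 0.2600 × 2240 × (3.02/18.37) = 95.74 m³/day.

95.7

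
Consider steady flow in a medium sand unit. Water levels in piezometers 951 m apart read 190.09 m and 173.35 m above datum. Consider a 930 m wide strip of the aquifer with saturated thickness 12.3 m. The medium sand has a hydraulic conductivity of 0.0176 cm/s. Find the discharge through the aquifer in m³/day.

Convert K: 0.0176 cm/s × 864 = 15.21 m/day.
Cross-sectional area A = 930 × 12.3 = 11439 m².
Hydraulic gradient i = (190.09 − 173.35) / 951 = 16.74 / 951 = 0.01760.
Darcy's law: Q = K · A · i = 15.21 × 11439 × 0.01760 = 3062 m³/day.

3060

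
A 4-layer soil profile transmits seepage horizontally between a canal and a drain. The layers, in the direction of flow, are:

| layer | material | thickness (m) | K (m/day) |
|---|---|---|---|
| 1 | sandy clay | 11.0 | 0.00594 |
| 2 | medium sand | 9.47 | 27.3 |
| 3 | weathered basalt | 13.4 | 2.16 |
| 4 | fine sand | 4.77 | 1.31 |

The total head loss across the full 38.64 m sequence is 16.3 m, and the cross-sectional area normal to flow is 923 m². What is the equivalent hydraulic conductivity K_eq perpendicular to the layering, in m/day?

Flow is perpendicular to layering, so the layers act in series and the equivalent K is the thickness-weighted harmonic mean.
Total thickness L = 11.0 + 9.47 + 13.4 + 4.77 = 38.64 m.
Σ(b_i/K_i) = 11.0/0.00594 + 9.47/27.3 + 13.4/2.16 + 4.77/1.31 = 1862 d.
K_eq = L / Σ(b_i/K_i) = 38.64 / 1862 = 0.02075 m/day.

0.0208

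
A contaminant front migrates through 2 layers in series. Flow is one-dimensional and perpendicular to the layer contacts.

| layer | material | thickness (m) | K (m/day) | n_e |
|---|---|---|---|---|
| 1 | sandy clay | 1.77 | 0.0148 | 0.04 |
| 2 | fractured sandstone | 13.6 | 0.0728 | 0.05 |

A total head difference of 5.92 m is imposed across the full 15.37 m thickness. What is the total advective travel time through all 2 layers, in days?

With flow normal to the layers, continuity requires the same specific discharge q through every layer.
Σ(b_i/K_i) = 1.77/0.0148 + 13.6/0.0728 = 306.4 d.
q = Δh / Σ(b_i/K_i) = 5.92 / 306.4 = 0.01932 m/day.
In each layer the seepage velocity is v_i = q/n_i, so the layer transit time is t_i = b_i·n_i / q:
  layer 1 (sandy clay): t_1 = 1.77 × 0.04 / 0.01932 = 3.664 d
  layer 2 (fractured sandstone): t_2 = 13.6 × 0.05 / 0.01932 = 35.20 d
Total t = Σ t_i = 38.86 days.

38.9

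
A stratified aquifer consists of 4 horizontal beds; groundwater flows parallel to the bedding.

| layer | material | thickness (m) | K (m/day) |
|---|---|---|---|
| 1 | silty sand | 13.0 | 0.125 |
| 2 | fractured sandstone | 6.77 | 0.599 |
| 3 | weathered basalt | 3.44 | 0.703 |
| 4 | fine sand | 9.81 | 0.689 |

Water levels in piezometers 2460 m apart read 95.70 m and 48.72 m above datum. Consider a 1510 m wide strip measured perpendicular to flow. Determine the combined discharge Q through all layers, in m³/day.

428

Flow is parallel to layering, so each bed carries its own Darcy discharge and the transmissivities add.
Σ(K_i·b_i) = 0.125×13.0 + 0.599×6.77 + 0.703×3.44 + 0.689×9.81 = 14.86 m²/day.
Hydraulic gradient i = (95.70 − 48.72) / 2460 = 46.98 / 2460 = 0.01910.
Q = Σ(K_i·b_i) · W · i = 14.86 × 1510 × 0.01910 = 428.5 m³/day.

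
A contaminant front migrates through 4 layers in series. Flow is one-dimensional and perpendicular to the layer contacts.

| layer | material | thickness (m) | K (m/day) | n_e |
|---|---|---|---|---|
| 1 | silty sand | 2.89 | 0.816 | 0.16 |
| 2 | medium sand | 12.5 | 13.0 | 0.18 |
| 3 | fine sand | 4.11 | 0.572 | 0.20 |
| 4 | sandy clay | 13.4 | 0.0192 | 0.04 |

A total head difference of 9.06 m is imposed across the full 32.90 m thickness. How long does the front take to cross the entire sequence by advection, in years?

With flow normal to the layers, continuity requires the same specific discharge q through every layer.
Σ(b_i/K_i) = 2.89/0.816 + 12.5/13.0 + 4.11/0.572 + 13.4/0.0192 = 709.6 d.
q = Δh / Σ(b_i/K_i) = 9.06 / 709.6 = 0.01277 m/day.
In each layer the seepage velocity is v_i = q/n_i, so the layer transit time is t_i = b_i·n_i / q:
  layer 1 (silty sand): t_1 = 2.89 × 0.16 / 0.01277 = 36.22 d
  layer 2 (medium sand): t_2 = 12.5 × 0.18 / 0.01277 = 176.2 d
  layer 3 (fine sand): t_3 = 4.11 × 0.20 / 0.01277 = 64.38 d
  layer 4 (sandy clay): t_4 = 13.4 × 0.04 / 0.01277 = 41.98 d
Total t = Σ t_i = 318.8 days = 0.8728 years.

0.873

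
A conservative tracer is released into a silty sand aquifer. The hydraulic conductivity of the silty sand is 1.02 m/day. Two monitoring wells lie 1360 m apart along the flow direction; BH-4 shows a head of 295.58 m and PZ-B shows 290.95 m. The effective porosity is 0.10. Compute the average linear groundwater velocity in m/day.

Hydraulic gradient i = (295.58 − 290.95) / 1360 = 4.63 / 1360 = 0.003404.
Darcy flux q = K · i = 1.020 × 0.003404 = 0.003472 m/day.
Seepage velocity v = q / n_e = 0.003472 / 0.10 = 0.03472 m/day.

0.0347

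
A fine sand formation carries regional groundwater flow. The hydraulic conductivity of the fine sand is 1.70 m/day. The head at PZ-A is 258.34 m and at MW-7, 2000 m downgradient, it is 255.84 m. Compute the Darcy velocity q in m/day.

Hydraulic gradient i = (258.34 − 255.84) / 2000 = 2.5 / 2000 = 0.001250.
Specific discharge q = K · i = 1.700 × 0.001250 = 0.002125 m/day.

0.00213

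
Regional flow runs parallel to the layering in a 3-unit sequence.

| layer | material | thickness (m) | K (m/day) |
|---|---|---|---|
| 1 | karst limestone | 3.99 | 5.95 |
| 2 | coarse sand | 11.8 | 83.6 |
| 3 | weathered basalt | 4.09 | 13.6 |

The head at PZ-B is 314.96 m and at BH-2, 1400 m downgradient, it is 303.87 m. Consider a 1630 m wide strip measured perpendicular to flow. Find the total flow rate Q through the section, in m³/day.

Flow is parallel to layering, so each bed carries its own Darcy discharge and the transmissivities add.
Σ(K_i·b_i) = 5.95×3.99 + 83.6×11.8 + 13.6×4.09 = 1066 m²/day.
Hydraulic gradient i = (314.96 − 303.87) / 1400 = 11.09 / 1400 = 0.007921.
Q = Σ(K_i·b_i) · W · i = 1066 × 1630 × 0.007921 = 13762 m³/day.

13800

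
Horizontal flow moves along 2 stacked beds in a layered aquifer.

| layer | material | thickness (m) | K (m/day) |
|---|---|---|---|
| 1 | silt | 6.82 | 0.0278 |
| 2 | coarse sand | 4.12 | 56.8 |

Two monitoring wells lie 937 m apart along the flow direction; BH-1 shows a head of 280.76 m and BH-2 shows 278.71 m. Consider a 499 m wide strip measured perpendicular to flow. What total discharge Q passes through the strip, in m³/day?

256

Flow is parallel to layering, so each bed carries its own Darcy discharge and the transmissivities add.
Σ(K_i·b_i) = 0.0278×6.82 + 56.8×4.12 = 234.2 m²/day.
Hydraulic gradient i = (280.76 − 278.71) / 937 = 2.05 / 937 = 0.002188.
Q = Σ(K_i·b_i) · W · i = 234.2 × 499 × 0.002188 = 255.7 m³/day.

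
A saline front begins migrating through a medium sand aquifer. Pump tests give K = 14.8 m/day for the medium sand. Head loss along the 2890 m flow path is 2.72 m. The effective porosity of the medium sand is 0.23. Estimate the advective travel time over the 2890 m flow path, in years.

131

Hydraulic gradient i = Δh / L = 2.72 / 2890 = 0.0009412.
Darcy flux q = K · i = 14.80 × 0.0009412 = 0.01393 m/day.
Seepage velocity v = q / n_e = 0.01393 / 0.23 = 0.06056 m/day.
Travel time t = L / v = 2890 / 0.06056 = 47719 days = 130.6 years.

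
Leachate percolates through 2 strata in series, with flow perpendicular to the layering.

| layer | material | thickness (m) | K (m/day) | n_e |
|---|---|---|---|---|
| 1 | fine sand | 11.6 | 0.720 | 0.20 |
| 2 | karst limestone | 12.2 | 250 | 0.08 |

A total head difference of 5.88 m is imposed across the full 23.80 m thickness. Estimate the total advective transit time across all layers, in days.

9.06

With flow normal to the layers, continuity requires the same specific discharge q through every layer.
Σ(b_i/K_i) = 11.6/0.720 + 12.2/250 = 16.16 d.
q = Δh / Σ(b_i/K_i) = 5.88 / 16.16 = 0.3639 m/day.
In each layer the seepage velocity is v_i = q/n_i, so the layer transit time is t_i = b_i·n_i / q:
  layer 1 (fine sand): t_1 = 11.6 × 0.20 / 0.3639 = 6.376 d
  layer 2 (karst limestone): t_2 = 12.2 × 0.08 / 0.3639 = 2.682 d
Total t = Σ t_i = 9.058 days.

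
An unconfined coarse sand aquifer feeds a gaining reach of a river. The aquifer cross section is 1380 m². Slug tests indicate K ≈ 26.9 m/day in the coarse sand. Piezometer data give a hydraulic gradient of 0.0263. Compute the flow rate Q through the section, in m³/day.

Hydraulic gradient i = 0.0263.
Darcy's law: Q = K · A · i = 26.90 × 1380 × 0.02630 = 976.3 m³/day.

976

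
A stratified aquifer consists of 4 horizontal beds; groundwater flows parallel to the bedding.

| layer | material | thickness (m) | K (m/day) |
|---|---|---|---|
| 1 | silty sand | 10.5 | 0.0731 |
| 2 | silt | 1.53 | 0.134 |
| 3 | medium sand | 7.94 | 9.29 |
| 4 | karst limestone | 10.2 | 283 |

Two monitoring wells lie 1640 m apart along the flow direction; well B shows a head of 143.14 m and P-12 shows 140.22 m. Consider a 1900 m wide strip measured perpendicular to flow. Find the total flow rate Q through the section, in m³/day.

Flow is parallel to layering, so each bed carries its own Darcy discharge and the transmissivities add.
Σ(K_i·b_i) = 0.0731×10.5 + 0.134×1.53 + 9.29×7.94 + 283×10.2 = 2961 m²/day.
Hydraulic gradient i = (143.14 − 140.22) / 1640 = 2.92 / 1640 = 0.001780.
Q = Σ(K_i·b_i) · W · i = 2961 × 1900 × 0.001780 = 10018 m³/day.

10000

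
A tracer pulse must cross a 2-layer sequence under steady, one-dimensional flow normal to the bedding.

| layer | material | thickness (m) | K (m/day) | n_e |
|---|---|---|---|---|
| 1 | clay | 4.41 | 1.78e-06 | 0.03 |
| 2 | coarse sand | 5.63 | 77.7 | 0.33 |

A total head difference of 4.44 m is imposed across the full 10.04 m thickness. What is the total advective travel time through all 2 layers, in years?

3040

With flow normal to the layers, continuity requires the same specific discharge q through every layer.
Σ(b_i/K_i) = 4.41/1.78e-06 + 5.63/77.7 = 2.478e+06 d.
q = Δh / Σ(b_i/K_i) = 4.44 / 2.478e+06 = 1.792e-06 m/day.
In each layer the seepage velocity is v_i = q/n_i, so the layer transit time is t_i = b_i·n_i / q:
  layer 1 (clay): t_1 = 4.41 × 0.03 / 1.792e-06 = 73824 d
  layer 2 (coarse sand): t_2 = 5.63 × 0.33 / 1.792e-06 = 1.037e+06 d
Total t = Σ t_i = 1.111e+06 days = 3040 years.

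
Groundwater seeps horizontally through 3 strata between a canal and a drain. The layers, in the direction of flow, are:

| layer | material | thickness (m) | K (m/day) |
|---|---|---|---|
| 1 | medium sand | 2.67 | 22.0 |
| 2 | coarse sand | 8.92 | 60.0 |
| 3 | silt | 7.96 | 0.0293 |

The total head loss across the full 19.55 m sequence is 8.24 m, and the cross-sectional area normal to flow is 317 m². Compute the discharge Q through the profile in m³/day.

Flow is perpendicular to layering, so the layers act in series and the equivalent K is the thickness-weighted harmonic mean.
Total thickness L = 2.67 + 8.92 + 7.96 = 19.55 m.
Σ(b_i/K_i) = 2.67/22.0 + 8.92/60.0 + 7.96/0.0293 = 271.9 d.
K_eq = L / Σ(b_i/K_i) = 19.55 / 271.9 = 0.07189 m/day.
Q = K_eq · A · (Δh/L) = 0.07189 × 317 × (8.24/19.55) = 9.605 m³/day.

9.61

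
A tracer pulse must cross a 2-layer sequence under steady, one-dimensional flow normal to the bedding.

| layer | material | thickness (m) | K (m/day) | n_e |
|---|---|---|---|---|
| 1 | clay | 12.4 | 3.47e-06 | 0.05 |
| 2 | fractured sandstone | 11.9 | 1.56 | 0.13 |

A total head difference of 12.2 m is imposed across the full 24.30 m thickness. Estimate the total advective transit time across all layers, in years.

1740

With flow normal to the layers, continuity requires the same specific discharge q through every layer.
Σ(b_i/K_i) = 12.4/3.47e-06 + 11.9/1.56 = 3.573e+06 d.
q = Δh / Σ(b_i/K_i) = 12.2 / 3.573e+06 = 3.414e-06 m/day.
In each layer the seepage velocity is v_i = q/n_i, so the layer transit time is t_i = b_i·n_i / q:
  layer 1 (clay): t_1 = 12.4 × 0.05 / 3.414e-06 = 1.816e+05 d
  layer 2 (fractured sandstone): t_2 = 11.9 × 0.13 / 3.414e-06 = 4.531e+05 d
Total t = Σ t_i = 6.347e+05 days = 1738 years.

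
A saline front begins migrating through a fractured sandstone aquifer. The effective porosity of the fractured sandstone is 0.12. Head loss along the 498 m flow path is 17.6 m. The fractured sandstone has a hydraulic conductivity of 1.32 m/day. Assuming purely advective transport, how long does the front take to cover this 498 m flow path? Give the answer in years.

3.51

Hydraulic gradient i = Δh / L = 17.6 / 498 = 0.03534.
Darcy flux q = K · i = 1.320 × 0.03534 = 0.04665 m/day.
Seepage velocity v = q / n_e = 0.04665 / 0.12 = 0.3888 m/day.
Travel time t = L / v = 498 / 0.3888 = 1281 days = 3.507 years.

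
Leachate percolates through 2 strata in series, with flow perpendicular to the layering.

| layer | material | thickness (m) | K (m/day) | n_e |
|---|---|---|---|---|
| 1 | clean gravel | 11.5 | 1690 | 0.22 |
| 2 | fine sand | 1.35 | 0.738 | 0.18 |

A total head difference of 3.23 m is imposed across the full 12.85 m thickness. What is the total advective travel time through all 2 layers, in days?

1.58

With flow normal to the layers, continuity requires the same specific discharge q through every layer.
Σ(b_i/K_i) = 11.5/1690 + 1.35/0.738 = 1.836 d.
q = Δh / Σ(b_i/K_i) = 3.23 / 1.836 = 1.759 m/day.
In each layer the seepage velocity is v_i = q/n_i, so the layer transit time is t_i = b_i·n_i / q:
  layer 1 (clean gravel): t_1 = 11.5 × 0.22 / 1.759 = 1.438 d
  layer 2 (fine sand): t_2 = 1.35 × 0.18 / 1.759 = 0.1381 d
Total t = Σ t_i = 1.576 days.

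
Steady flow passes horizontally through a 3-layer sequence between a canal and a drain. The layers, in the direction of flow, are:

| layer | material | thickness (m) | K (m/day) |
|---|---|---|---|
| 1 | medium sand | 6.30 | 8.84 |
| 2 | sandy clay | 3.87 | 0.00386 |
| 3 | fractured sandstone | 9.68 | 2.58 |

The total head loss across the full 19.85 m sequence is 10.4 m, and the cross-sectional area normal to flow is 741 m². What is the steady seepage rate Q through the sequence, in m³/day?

7.65

Flow is perpendicular to layering, so the layers act in series and the equivalent K is the thickness-weighted harmonic mean.
Total thickness L = 6.30 + 3.87 + 9.68 = 19.85 m.
Σ(b_i/K_i) = 6.30/8.84 + 3.87/0.00386 + 9.68/2.58 = 1007 d.
K_eq = L / Σ(b_i/K_i) = 19.85 / 1007 = 0.01971 m/day.
Q = K_eq · A · (Δh/L) = 0.01971 × 741 × (10.4/19.85) = 7.652 m³/day.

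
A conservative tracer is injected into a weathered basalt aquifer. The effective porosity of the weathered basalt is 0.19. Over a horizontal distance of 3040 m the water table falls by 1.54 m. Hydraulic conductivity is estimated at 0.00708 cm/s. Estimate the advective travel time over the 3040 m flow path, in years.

Convert K: 0.00708 cm/s × 864 = 6.117 m/day.
Hydraulic gradient i = Δh / L = 1.54 / 3040 = 0.0005066.
Darcy flux q = K · i = 6.117 × 0.0005066 = 0.003099 m/day.
Seepage velocity v = q / n_e = 0.003099 / 0.19 = 0.01631 m/day.
Travel time t = L / v = 3040 / 0.01631 = 1.864e+05 days = 510.3 years.

510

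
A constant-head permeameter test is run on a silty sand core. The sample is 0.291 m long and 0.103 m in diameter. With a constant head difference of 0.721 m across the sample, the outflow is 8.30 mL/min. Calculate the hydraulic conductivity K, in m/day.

0.579

Cross-sectional area A = π·(d/2)² = π × (0.103/2)² = 0.008332 m².
Convert discharge: 8.30 mL/min = 1.383e-07 m³/s.
Darcy's law rearranged: K = Q·L / (A·Δh) = 1.383e-07 × 0.291 / (0.008332 × 0.721) = 6.701e-06 m/s = 0.5789 m/day.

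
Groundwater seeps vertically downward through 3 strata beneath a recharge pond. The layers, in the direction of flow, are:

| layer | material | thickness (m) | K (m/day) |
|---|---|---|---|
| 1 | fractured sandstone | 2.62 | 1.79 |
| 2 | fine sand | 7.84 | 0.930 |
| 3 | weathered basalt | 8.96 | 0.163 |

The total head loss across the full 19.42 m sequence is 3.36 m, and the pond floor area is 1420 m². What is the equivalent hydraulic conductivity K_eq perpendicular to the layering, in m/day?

Flow is perpendicular to layering, so the layers act in series and the equivalent K is the thickness-weighted harmonic mean.
Total thickness L = 2.62 + 7.84 + 8.96 = 19.42 m.
Σ(b_i/K_i) = 2.62/1.79 + 7.84/0.930 + 8.96/0.163 = 64.86 d.
K_eq = L / Σ(b_i/K_i) = 19.42 / 64.86 = 0.2994 m/day.

0.299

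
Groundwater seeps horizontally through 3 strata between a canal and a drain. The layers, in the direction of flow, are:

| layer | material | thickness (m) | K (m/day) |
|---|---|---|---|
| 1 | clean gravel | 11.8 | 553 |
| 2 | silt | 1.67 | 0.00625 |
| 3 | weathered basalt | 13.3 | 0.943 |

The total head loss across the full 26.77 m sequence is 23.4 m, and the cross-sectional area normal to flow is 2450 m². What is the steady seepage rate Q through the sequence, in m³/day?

Flow is perpendicular to layering, so the layers act in series and the equivalent K is the thickness-weighted harmonic mean.
Total thickness L = 11.8 + 1.67 + 13.3 = 26.77 m.
Σ(b_i/K_i) = 11.8/553 + 1.67/0.00625 + 13.3/0.943 = 281.3 d.
K_eq = L / Σ(b_i/K_i) = 26.77 / 281.3 = 0.09516 m/day.
Q = K_eq · A · (Δh/L) = 0.09516 × 2450 × (23.4/26.77) = 203.8 m³/day.

204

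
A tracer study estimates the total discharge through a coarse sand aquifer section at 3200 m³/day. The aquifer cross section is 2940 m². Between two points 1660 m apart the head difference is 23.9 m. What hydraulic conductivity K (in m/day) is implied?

75.6

Hydraulic gradient i = Δh / L = 23.9 / 1660 = 0.01440.
From Q = K·A·i, K = Q / (A·i) = 3200 / (2940 × 0.01440) = 75.60 m/day.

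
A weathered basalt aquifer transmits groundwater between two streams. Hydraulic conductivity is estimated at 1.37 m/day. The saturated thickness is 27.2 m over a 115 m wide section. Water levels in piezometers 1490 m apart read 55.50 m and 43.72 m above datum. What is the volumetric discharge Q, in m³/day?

33.9

Cross-sectional area A = 115 × 27.2 = 3128 m².
Hydraulic gradient i = (55.50 − 43.72) / 1490 = 11.78 / 1490 = 0.007906.
Darcy's law: Q = K · A · i = 1.370 × 3128 × 0.007906 = 33.88 m³/day.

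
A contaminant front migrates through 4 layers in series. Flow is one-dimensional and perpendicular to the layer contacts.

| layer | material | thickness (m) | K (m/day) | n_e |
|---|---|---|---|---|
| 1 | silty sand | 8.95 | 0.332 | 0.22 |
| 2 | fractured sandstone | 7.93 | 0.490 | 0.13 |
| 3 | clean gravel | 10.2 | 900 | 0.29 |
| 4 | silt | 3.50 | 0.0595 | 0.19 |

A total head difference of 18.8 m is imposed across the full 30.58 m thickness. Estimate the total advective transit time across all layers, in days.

With flow normal to the layers, continuity requires the same specific discharge q through every layer.
Σ(b_i/K_i) = 8.95/0.332 + 7.93/0.490 + 10.2/900 + 3.50/0.0595 = 102.0 d.
q = Δh / Σ(b_i/K_i) = 18.8 / 102.0 = 0.1844 m/day.
In each layer the seepage velocity is v_i = q/n_i, so the layer transit time is t_i = b_i·n_i / q:
  layer 1 (silty sand): t_1 = 8.95 × 0.22 / 0.1844 = 10.68 d
  layer 2 (fractured sandstone): t_2 = 7.93 × 0.13 / 0.1844 = 5.592 d
  layer 3 (clean gravel): t_3 = 10.2 × 0.29 / 0.1844 = 16.05 d
  layer 4 (silt): t_4 = 3.50 × 0.19 / 0.1844 = 3.607 d
Total t = Σ t_i = 35.92 days.

35.9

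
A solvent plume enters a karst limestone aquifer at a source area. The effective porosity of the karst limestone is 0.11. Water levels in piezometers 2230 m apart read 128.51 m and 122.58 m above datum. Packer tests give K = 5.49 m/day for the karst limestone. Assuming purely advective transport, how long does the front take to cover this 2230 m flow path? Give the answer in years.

Hydraulic gradient i = (128.51 − 122.58) / 2230 = 5.93 / 2230 = 0.002659.
Darcy flux q = K · i = 5.490 × 0.002659 = 0.01460 m/day.
Seepage velocity v = q / n_e = 0.01460 / 0.11 = 0.1327 m/day.
Travel time t = L / v = 2230 / 0.1327 = 16803 days = 46.00 years.

46.0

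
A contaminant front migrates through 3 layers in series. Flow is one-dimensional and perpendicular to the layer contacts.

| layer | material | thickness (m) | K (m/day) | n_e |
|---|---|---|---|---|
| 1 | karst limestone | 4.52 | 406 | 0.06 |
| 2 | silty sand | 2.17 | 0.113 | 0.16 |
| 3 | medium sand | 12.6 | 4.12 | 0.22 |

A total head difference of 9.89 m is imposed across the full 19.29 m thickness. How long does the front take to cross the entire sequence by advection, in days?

7.64

With flow normal to the layers, continuity requires the same specific discharge q through every layer.
Σ(b_i/K_i) = 4.52/406 + 2.17/0.113 + 12.6/4.12 = 22.27 d.
q = Δh / Σ(b_i/K_i) = 9.89 / 22.27 = 0.4440 m/day.
In each layer the seepage velocity is v_i = q/n_i, so the layer transit time is t_i = b_i·n_i / q:
  layer 1 (karst limestone): t_1 = 4.52 × 0.06 / 0.4440 = 0.6108 d
  layer 2 (silty sand): t_2 = 2.17 × 0.16 / 0.4440 = 0.7819 d
  layer 3 (medium sand): t_3 = 12.6 × 0.22 / 0.4440 = 6.243 d
Total t = Σ t_i = 7.635 days.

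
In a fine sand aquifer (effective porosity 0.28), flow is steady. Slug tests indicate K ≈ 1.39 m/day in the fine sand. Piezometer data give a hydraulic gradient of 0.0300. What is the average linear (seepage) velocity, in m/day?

Hydraulic gradient i = 0.0300.
Darcy flux q = K · i = 1.390 × 0.03000 = 0.04170 m/day.
Seepage velocity v = q / n_e = 0.04170 / 0.28 = 0.1489 m/day.

0.149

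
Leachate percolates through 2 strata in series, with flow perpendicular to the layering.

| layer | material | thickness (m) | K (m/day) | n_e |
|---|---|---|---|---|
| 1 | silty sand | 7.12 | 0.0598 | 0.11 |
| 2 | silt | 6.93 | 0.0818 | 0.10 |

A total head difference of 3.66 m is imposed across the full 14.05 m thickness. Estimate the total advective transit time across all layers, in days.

82.2

With flow normal to the layers, continuity requires the same specific discharge q through every layer.
Σ(b_i/K_i) = 7.12/0.0598 + 6.93/0.0818 = 203.8 d.
q = Δh / Σ(b_i/K_i) = 3.66 / 203.8 = 0.01796 m/day.
In each layer the seepage velocity is v_i = q/n_i, so the layer transit time is t_i = b_i·n_i / q:
  layer 1 (silty sand): t_1 = 7.12 × 0.11 / 0.01796 = 43.61 d
  layer 2 (silt): t_2 = 6.93 × 0.10 / 0.01796 = 38.59 d
Total t = Σ t_i = 82.19 days.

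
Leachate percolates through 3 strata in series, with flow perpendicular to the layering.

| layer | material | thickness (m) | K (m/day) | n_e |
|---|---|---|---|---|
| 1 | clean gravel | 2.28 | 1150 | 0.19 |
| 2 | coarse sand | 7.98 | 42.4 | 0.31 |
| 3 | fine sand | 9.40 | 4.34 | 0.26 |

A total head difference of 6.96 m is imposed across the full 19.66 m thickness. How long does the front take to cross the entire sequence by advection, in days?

1.81

With flow normal to the layers, continuity requires the same specific discharge q through every layer.
Σ(b_i/K_i) = 2.28/1150 + 7.98/42.4 + 9.40/4.34 = 2.356 d.
q = Δh / Σ(b_i/K_i) = 6.96 / 2.356 = 2.954 m/day.
In each layer the seepage velocity is v_i = q/n_i, so the layer transit time is t_i = b_i·n_i / q:
  layer 1 (clean gravel): t_1 = 2.28 × 0.19 / 2.954 = 0.1466 d
  layer 2 (coarse sand): t_2 = 7.98 × 0.31 / 2.954 = 0.8374 d
  layer 3 (fine sand): t_3 = 9.40 × 0.26 / 2.954 = 0.8273 d
Total t = Σ t_i = 1.811 days.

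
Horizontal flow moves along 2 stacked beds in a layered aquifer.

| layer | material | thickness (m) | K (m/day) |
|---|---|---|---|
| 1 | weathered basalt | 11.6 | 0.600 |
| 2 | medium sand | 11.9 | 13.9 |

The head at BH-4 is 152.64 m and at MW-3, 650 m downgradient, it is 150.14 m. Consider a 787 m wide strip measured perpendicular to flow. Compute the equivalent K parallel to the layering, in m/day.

Flow is parallel to layering, so each bed carries its own Darcy discharge and the transmissivities add.
Σ(K_i·b_i) = 0.600×11.6 + 13.9×11.9 = 172.4 m²/day.
Total thickness b = 23.50 m, so K_eq = Σ(K_i·b_i)/b = 7.335 m/day.

7.33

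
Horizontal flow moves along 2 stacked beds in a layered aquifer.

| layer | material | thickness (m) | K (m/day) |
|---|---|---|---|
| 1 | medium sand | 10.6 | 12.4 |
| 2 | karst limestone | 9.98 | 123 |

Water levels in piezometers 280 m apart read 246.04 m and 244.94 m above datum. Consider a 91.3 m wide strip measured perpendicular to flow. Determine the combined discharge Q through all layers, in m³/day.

487

Flow is parallel to layering, so each bed carries its own Darcy discharge and the transmissivities add.
Σ(K_i·b_i) = 12.4×10.6 + 123×9.98 = 1359 m²/day.
Hydraulic gradient i = (246.04 − 244.94) / 280 = 1.1 / 280 = 0.003929.
Q = Σ(K_i·b_i) · W · i = 1359 × 91.3 × 0.003929 = 487.4 m³/day.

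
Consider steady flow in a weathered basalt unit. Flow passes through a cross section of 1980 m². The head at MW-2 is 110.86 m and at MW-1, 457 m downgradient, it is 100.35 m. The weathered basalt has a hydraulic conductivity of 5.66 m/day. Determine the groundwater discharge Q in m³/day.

258

Hydraulic gradient i = (110.86 − 100.35) / 457 = 10.51 / 457 = 0.02300.
Darcy's law: Q = K · A · i = 5.660 × 1980 × 0.02300 = 257.7 m³/day.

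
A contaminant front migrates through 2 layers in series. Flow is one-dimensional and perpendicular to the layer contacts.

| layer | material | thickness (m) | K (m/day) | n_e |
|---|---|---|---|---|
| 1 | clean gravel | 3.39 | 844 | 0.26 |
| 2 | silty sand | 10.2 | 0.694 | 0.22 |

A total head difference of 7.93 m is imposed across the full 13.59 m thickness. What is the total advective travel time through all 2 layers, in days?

With flow normal to the layers, continuity requires the same specific discharge q through every layer.
Σ(b_i/K_i) = 3.39/844 + 10.2/0.694 = 14.70 d.
q = Δh / Σ(b_i/K_i) = 7.93 / 14.70 = 0.5394 m/day.
In each layer the seepage velocity is v_i = q/n_i, so the layer transit time is t_i = b_i·n_i / q:
  layer 1 (clean gravel): t_1 = 3.39 × 0.26 / 0.5394 = 1.634 d
  layer 2 (silty sand): t_2 = 10.2 × 0.22 / 0.5394 = 4.160 d
Total t = Σ t_i = 5.794 days.

5.79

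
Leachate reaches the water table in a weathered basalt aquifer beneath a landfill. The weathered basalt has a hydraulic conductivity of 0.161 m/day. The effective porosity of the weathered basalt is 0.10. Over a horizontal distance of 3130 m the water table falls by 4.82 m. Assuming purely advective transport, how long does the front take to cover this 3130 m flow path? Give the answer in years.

3460

Hydraulic gradient i = Δh / L = 4.82 / 3130 = 0.001540.
Darcy flux q = K · i = 0.1610 × 0.001540 = 0.0002479 m/day.
Seepage velocity v = q / n_e = 0.0002479 / 0.10 = 0.002479 m/day.
Travel time t = L / v = 3130 / 0.002479 = 1.262e+06 days = 3456 years.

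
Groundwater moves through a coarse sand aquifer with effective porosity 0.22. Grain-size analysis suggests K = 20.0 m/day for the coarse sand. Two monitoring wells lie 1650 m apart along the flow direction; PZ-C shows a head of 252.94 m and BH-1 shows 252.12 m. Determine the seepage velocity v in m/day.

0.0452

Hydraulic gradient i = (252.94 − 252.12) / 1650 = 0.82 / 1650 = 0.0004970.
Darcy flux q = K · i = 20.00 × 0.0004970 = 0.009939 m/day.
Seepage velocity v = q / n_e = 0.009939 / 0.22 = 0.04518 m/day.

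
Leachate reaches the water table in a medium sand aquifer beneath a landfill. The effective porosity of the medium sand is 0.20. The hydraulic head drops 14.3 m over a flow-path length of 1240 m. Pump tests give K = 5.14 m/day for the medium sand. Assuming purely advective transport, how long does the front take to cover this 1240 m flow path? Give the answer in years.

Hydraulic gradient i = Δh / L = 14.3 / 1240 = 0.01153.
Darcy flux q = K · i = 5.140 × 0.01153 = 0.05928 m/day.
Seepage velocity v = q / n_e = 0.05928 / 0.20 = 0.2964 m/day.
Travel time t = L / v = 1240 / 0.2964 = 4184 days = 11.45 years.

11.5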